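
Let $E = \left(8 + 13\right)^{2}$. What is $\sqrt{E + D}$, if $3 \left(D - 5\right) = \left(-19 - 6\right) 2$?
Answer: $\frac{2 \sqrt{966}}{3} \approx 20.72$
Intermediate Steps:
$E = 441$ ($E = 21^{2} = 441$)
$D = - \frac{35}{3}$ ($D = 5 + \frac{\left(-19 - 6\right) 2}{3} = 5 + \frac{\left(-25\right) 2}{3} = 5 + \frac{1}{3} \left(-50\right) = 5 - \frac{50}{3} = - \frac{35}{3} \approx -11.667$)
$\sqrt{E + D} = \sqrt{441 - \frac{35}{3}} = \sqrt{\frac{1288}{3}} = \frac{2 \sqrt{966}}{3}$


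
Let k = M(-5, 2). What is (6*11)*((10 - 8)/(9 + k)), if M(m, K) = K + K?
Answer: 132/13 ≈ 10.154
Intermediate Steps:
M(m, K) = 2*K
k = 4 (k = 2*2 = 4)
(6*11)*((10 - 8)/(9 + k)) = (6*11)*((10 - 8)/(9 + 4)) = 66*(2/13) = 132/13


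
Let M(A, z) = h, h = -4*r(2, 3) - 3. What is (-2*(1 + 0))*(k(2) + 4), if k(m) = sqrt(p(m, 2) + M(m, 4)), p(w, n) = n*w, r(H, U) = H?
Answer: -8 - 2*I*sqrt(7) ≈ -8.0 - 5.2915*I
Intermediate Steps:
h = -11 (h = -4*2 - 3 = -8 - 3 = -11)
M(A, z) = -11
k(m) = sqrt(-11 + 2*m) (k(m) = sqrt(2*m - 11) = sqrt(-11 + 2*m))
(-2*(1 + 0))*(k(2) + 4) = (-2*(1 + 0))*(sqrt(-11 + 2*2) + 4) = (-2*1)*(sqrt(-11 + 4) + 4) = -2*(sqrt(-7) + 4) = -2*(I*sqrt(7) + 4) = -2*(4 + I*sqrt(7)) = -8 - 2*I*sqrt(7)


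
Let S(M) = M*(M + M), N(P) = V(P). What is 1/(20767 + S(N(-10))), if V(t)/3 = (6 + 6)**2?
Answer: 1/394015 ≈ 2.5380e-6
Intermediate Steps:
V(t) = 432 (V(t) = 3*(6 + 6)**2 = 3*12**2 = 3*144 = 432)
N(P) = 432
S(M) = 2*M**2 (S(M) = M*(2*M) = 2*M**2)
1/(20767 + S(N(-10))) = 1/(20767 + 2*432**2) = 1/(20767 + 2*186624) = 1/(20767 + 373248) = 1/394015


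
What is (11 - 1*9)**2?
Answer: 4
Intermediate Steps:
(11 - 1*9)**2 = (11 - 9)**2 = 2**2 = 4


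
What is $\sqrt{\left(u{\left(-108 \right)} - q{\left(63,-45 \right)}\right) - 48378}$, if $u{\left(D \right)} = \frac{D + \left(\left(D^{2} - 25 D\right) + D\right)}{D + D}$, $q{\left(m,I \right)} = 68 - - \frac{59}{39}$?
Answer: $\frac{i \sqrt{295153170}}{78} \approx 220.26 i$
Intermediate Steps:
$q{\left(m,I \right)} = \frac{2711}{39}$ ($q{\left(m,I \right)} = 68 - \left(-59\right) \frac{1}{39} = 68 - - \frac{59}{39} = 68 + \frac{59}{39} = \frac{2711}{39}$)
$u{\left(D \right)} = \frac{D^{2} - 23 D}{2 D}$ ($u{\left(D \right)} = \frac{D + \left(D^{2} - 24 D\right)}{2 D} = \left(D^{2} - 23 D\right) \frac{1}{2 D} = \frac{D^{2} - 23 D}{2 D}$)
$\sqrt{\left(u{\left(-108 \right)} - q{\left(63,-45 \right)}\right) - 48378} = \sqrt{\left(\left(- \frac{23}{2} + \frac{1}{2} \left(-108\right)\right) - \frac{2711}{39}\right) - 48378} = \sqrt{\left(\left(- \frac{23}{2} - 54\right) - \frac{2711}{39}\right) - 48378} = \sqrt{\left(- \frac{131}{2} - \frac{2711}{39}\right) - 48378} = \sqrt{- \frac{10531}{78} - 48378} = \sqrt{- \frac{3784015}{78}} = \frac{i \sqrt{295153170}}{78}$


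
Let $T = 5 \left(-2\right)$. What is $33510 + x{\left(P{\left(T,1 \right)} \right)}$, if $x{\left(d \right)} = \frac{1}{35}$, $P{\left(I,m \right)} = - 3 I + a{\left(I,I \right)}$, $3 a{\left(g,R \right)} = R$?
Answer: $\frac{1172851}{35} \approx 33510.0$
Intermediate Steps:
$a{\left(g,R \right)} = \frac{R}{3}$
$T = -10$
$P{\left(I,m \right)} = - \frac{8 I}{3}$ ($P{\left(I,m \right)} = - 3 I + \frac{I}{3} = - \frac{8 I}{3}$)
$x{\left(d \right)} = \frac{1}{35}$
$33510 + x{\left(P{\left(T,1 \right)} \right)} = 33510 + \frac{1}{35} = \frac{1172851}{35}$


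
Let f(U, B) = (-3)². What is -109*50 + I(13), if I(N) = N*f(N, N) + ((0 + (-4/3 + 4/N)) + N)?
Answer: -207520/39 ≈ -5321.0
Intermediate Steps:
f(U, B) = 9
I(N) = -4/3 + 4/N + 10*N (I(N) = N*9 + ((0 + (-4/3 + 4/N)) + N) = 9*N + ((0 + (-4*⅓ + 4/N)) + N) = 9*N + ((0 + (-4/3 + 4/N)) + N) = 9*N + ((-4/3 + 4/N) + N) = 9*N + (-4/3 + N + 4/N) = -4/3 + 4/N + 10*N)
-109*50 + I(13) = -109*50 + (-4/3 + 4/13 + 10*13) = -5450 + (-4/3 + 4*(1/13) + 130) = -5450 + (-4/3 + 4/13 + 130) = -5450 + 5030/39 = -207520/39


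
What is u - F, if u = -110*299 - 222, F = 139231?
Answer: -172343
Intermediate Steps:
u = -33112 (u = -32890 - 222 = -33112)
u - F = -33112 - 1*139231 = -33112 - 139231 = -172343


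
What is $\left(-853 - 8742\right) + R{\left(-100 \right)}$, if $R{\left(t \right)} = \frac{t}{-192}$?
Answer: $- \frac{460535}{48} \approx -9594.5$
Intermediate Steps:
$R{\left(t \right)} = - \frac{t}{192}$ ($R{\left(t \right)} = t \left(- \frac{1}{192}\right) = - \frac{t}{192}$)
$\left(-853 - 8742\right) + R{\left(-100 \right)} = \left(-853 - 8742\right) - - \frac{25}{48} = -9595 + \frac{25}{48} = - \frac{460535}{48}$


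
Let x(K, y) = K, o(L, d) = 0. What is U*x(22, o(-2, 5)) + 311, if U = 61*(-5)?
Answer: -6399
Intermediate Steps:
U = -305
U*x(22, o(-2, 5)) + 311 = -305*22 + 311 = -6710 + 311 = -6399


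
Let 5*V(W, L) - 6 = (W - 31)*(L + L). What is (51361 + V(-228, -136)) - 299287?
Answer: -1169176/5 ≈ -2.3384e+5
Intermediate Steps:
V(W, L) = 6/5 + 2*L*(-31 + W)/5 (V(W, L) = 6/5 + ((W - 31)*(L + L))/5 = 6/5 + ((-31 + W)*(2*L))/5 = 6/5 + (2*L*(-31 + W))/5 = 6/5 + 2*L*(-31 + W)/5)
(51361 + V(-228, -136)) - 299287 = (51361 + (6/5 - 62/5*(-136) + (⅖)*(-136)*(-228))) - 299287 = (51361 + (6/5 + 8432/5 + 62016/5)) - 299287 = (51361 + 70454/5) - 299287 = 327259/5 - 299287 = -1169176/5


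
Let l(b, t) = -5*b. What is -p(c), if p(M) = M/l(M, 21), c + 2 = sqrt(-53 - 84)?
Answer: 1/5 ≈ 0.20000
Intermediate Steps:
c = -2 + I*sqrt(137) (c = -2 + sqrt(-53 - 84) = -2 + sqrt(-137) = -2 + I*sqrt(137) ≈ -2.0 + 11.705*I)
p(M) = -1/5 (p(M) = M/((-5*M)) = M*(-1/(5*M)) = -1/5)
-p(c) = -1*(-1/5) = 1/5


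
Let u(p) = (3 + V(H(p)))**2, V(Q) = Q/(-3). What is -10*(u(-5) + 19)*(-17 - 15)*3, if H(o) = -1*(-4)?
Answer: 62720/3 ≈ 20907.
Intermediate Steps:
H(o) = 4
V(Q) = -Q/3 (V(Q) = Q*(-1/3) = -Q/3)
u(p) = 25/9 (u(p) = (3 - 1/3*4)**2 = (3 - 4/3)**2 = (5/3)**2 = 25/9)
-10*(u(-5) + 19)*(-17 - 15)*3 = -10*(25/9 + 19)*(-17 - 15)*3 = -1960*(-32)/9*3 = -10*(-6272/9)*3 = (62720/9)*3 = 62720/3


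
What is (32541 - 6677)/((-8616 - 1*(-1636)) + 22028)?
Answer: 3233/1881 ≈ 1.7188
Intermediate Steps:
(32541 - 6677)/((-8616 - 1*(-1636)) + 22028) = 25864/((-8616 + 1636) + 22028) = 25864/(-6980 + 22028) = 25864/15048 = 25864*(1/15048) = 3233/1881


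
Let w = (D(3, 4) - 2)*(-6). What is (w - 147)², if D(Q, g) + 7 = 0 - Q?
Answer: 5625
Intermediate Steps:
D(Q, g) = -7 - Q (D(Q, g) = -7 + (0 - Q) = -7 - Q)
w = 72 (w = ((-7 - 1*3) - 2)*(-6) = ((-7 - 3) - 2)*(-6) = (-10 - 2)*(-6) = -12*(-6) = 72)
(w - 147)² = (72 - 147)² = (-75)² = 5625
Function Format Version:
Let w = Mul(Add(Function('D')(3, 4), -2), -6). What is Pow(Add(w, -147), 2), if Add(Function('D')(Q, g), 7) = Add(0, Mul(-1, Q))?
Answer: 5625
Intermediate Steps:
Function('D')(Q, g) = Add(-7, Mul(-1, Q)) (Function('D')(Q, g) = Add(-7, Add(0, Mul(-1, Q))) = Add(-7, Mul(-1, Q)))
w = 72 (w = Mul(Add(Add(-7, Mul(-1, 3)), -2), -6) = Mul(Add(Add(-7, -3), -2), -6) = Mul(Add(-10, -2), -6) = Mul(-12, -6) = 72)
Pow(Add(w, -147), 2) = Pow(Add(72, -147), 2) = Pow(-75, 2) = 5625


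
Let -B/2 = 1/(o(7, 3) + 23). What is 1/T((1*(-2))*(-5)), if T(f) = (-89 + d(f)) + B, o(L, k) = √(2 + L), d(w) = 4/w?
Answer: -65/5764 ≈ -0.011277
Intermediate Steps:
B = -1/13 (B = -2/(√(2 + 7) + 23) = -2/(√9 + 23) = -2/(3 + 23) = -2/26 = -2*1/26 = -1/13 ≈ -0.076923)
T(f) = -1158/13 + 4/f (T(f) = (-89 + 4/f) - 1/13 = -1158/13 + 4/f)
1/T((1*(-2))*(-5)) = 1/(-1158/13 + 4/(((1*(-2))*(-5)))) = 1/(-1158/13 + 4/((-2*(-5)))) = 1/(-1158/13 + 4/10) = 1/(-1158/13 + 4*(⅒)) = 1/(-1158/13 + ⅖) = 1/(-5764/65) = -65/5764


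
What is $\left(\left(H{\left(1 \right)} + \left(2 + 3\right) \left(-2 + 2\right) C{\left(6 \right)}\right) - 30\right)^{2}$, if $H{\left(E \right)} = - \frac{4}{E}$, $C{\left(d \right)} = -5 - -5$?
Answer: $1156$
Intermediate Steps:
$C{\left(d \right)} = 0$ ($C{\left(d \right)} = -5 + 5 = 0$)
$\left(\left(H{\left(1 \right)} + \left(2 + 3\right) \left(-2 + 2\right) C{\left(6 \right)}\right) - 30\right)^{2} = \left(\left(- \frac{4}{1} + \left(2 + 3\right) \left(-2 + 2\right) 0\right) - 30\right)^{2} = \left(\left(\left(-4\right) 1 + 5 \cdot 0 \cdot 0\right) - 30\right)^{2} = \left(\left(-4 + 0 \cdot 0\right) - 30\right)^{2} = \left(\left(-4 + 0\right) - 30\right)^{2} = \left(-4 - 30\right)^{2} = \left(-34\right)^{2} = 1156$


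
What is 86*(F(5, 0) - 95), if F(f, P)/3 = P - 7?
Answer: -9976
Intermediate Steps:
F(f, P) = -21 + 3*P (F(f, P) = 3*(P - 7) = 3*(-7 + P) = -21 + 3*P)
86*(F(5, 0) - 95) = 86*((-21 + 3*0) - 95) = 86*((-21 + 0) - 95) = 86*(-21 - 95) = 86*(-116) = -9976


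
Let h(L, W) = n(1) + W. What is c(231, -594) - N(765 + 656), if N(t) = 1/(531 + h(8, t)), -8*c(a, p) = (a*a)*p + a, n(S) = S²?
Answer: 61902684451/15624 ≈ 3.9620e+6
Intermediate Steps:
c(a, p) = -a/8 - p*a²/8 (c(a, p) = -((a*a)*p + a)/8 = -(a²*p + a)/8 = -(p*a² + a)/8 = -(a + p*a²)/8 = -a/8 - p*a²/8)
h(L, W) = 1 + W (h(L, W) = 1² + W = 1 + W)
N(t) = 1/(532 + t) (N(t) = 1/(531 + (1 + t)) = 1/(532 + t))
c(231, -594) - N(765 + 656) = -⅛*231*(1 + 231*(-594)) - 1/(532 + (765 + 656)) = -⅛*231*(1 - 137214) - 1/(532 + 1421) = -⅛*231*(-137213) - 1/1953 = 31696203/8 - 1*1/1953 = 31696203/8 - 1/1953 = 61902684451/15624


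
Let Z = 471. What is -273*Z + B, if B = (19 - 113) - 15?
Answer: -128692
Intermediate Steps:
B = -109 (B = -94 - 15 = -109)
-273*Z + B = -273*471 - 109 = -128583 - 109 = -128692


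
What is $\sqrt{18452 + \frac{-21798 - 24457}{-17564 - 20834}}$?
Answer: $\frac{\sqrt{27207523066098}}{38398} \approx 135.84$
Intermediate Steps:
$\sqrt{18452 + \frac{-21798 - 24457}{-17564 - 20834}} = \sqrt{18452 - \frac{46255}{-38398}} = \sqrt{18452 - - \frac{46255}{38398}} = \sqrt{18452 + \frac{46255}{38398}} = \sqrt{\frac{708566151}{38398}} = \frac{\sqrt{27207523066098}}{38398}$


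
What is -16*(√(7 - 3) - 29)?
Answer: 432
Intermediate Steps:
-16*(√(7 - 3) - 29) = -16*(√4 - 29) = -16*(2 - 29) = -16*(-27) = 432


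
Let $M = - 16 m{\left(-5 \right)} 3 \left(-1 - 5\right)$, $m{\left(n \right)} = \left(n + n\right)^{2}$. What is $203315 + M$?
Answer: $232115$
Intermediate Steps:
$m{\left(n \right)} = 4 n^{2}$ ($m{\left(n \right)} = \left(2 n\right)^{2} = 4 n^{2}$)
$M = 28800$ ($M = - 16 \cdot 4 \left(-5\right)^{2} \cdot 3 \left(-1 - 5\right) = - 16 \cdot 4 \cdot 25 \cdot 3 \left(-6\right) = \left(-16\right) 100 \left(-18\right) = \left(-1600\right) \left(-18\right) = 28800$)
$203315 + M = 203315 + 28800 = 232115$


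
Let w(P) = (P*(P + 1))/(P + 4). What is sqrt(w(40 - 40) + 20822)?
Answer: sqrt(20822) ≈ 144.30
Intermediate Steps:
w(P) = P*(1 + P)/(4 + P) (w(P) = (P*(1 + P))/(4 + P) = P*(1 + P)/(4 + P))
sqrt(w(40 - 40) + 20822) = sqrt((40 - 40)*(1 + (40 - 40))/(4 + (40 - 40)) + 20822) = sqrt(0*(1 + 0)/(4 + 0) + 20822) = sqrt(0*1/4 + 20822) = sqrt(0*(1/4)*1 + 20822) = sqrt(0 + 20822) = sqrt(20822)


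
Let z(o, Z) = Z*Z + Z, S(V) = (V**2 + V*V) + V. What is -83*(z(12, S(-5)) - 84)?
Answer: -164838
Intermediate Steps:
S(V) = V + 2*V**2 (S(V) = (V**2 + V**2) + V = 2*V**2 + V = V + 2*V**2)
z(o, Z) = Z + Z**2 (z(o, Z) = Z**2 + Z = Z + Z**2)
-83*(z(12, S(-5)) - 84) = -83*((-5*(1 + 2*(-5)))*(1 - 5*(1 + 2*(-5))) - 84) = -83*((-5*(1 - 10))*(1 - 5*(1 - 10)) - 84) = -83*((-5*(-9))*(1 - 5*(-9)) - 84) = -83*(45*(1 + 45) - 84) = -83*(45*46 - 84) = -83*(2070 - 84) = -83*1986 = -164838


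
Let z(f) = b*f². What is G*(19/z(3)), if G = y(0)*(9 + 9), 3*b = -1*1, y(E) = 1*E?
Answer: 0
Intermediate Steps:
y(E) = E
b = -⅓ (b = (-1*1)/3 = (⅓)*(-1) = -⅓ ≈ -0.33333)
z(f) = -f²/3
G = 0 (G = 0*(9 + 9) = 0*18 = 0)
G*(19/z(3)) = 0*(19/((-⅓*3²))) = 0*(19/((-⅓*9))) = 0*(19/(-3)) = 0*(19*(-⅓)) = 0*(-19/3) = 0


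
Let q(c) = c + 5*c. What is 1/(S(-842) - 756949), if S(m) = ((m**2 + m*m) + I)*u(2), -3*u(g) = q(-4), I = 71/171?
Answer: 171/1810287793 ≈ 9.4460e-8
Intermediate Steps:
I = 71/171 (I = 71*(1/171) = 71/171 ≈ 0.41520)
q(c) = 6*c
u(g) = 8 (u(g) = -2*(-4) = -1/3*(-24) = 8)
S(m) = 568/171 + 16*m**2 (S(m) = ((m**2 + m*m) + 71/171)*8 = ((m**2 + m**2) + 71/171)*8 = (2*m**2 + 71/171)*8 = (71/171 + 2*m**2)*8 = 568/171 + 16*m**2)
1/(S(-842) - 756949) = 1/((568/171 + 16*(-842)**2) - 756949) = 1/((568/171 + 16*708964) - 756949) = 1/((568/171 + 11343424) - 756949) = 1/(1939726072/171 - 756949) = 1/(1810287793/171) = 171/1810287793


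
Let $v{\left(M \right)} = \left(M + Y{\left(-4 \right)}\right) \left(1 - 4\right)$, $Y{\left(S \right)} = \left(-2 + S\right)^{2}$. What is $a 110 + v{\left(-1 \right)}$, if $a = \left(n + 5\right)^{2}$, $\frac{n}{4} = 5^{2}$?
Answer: $1212645$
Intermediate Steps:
$n = 100$ ($n = 4 \cdot 5^{2} = 4 \cdot 25 = 100$)
$a = 11025$ ($a = \left(100 + 5\right)^{2} = 105^{2} = 11025$)
$v{\left(M \right)} = -108 - 3 M$ ($v{\left(M \right)} = \left(M + \left(-2 - 4\right)^{2}\right) \left(1 - 4\right) = \left(M + \left(-6\right)^{2}\right) \left(-3\right) = \left(M + 36\right) \left(-3\right) = \left(36 + M\right) \left(-3\right) = -108 - 3 M$)
$a 110 + v{\left(-1 \right)} = 11025 \cdot 110 - 105 = 1212750 + \left(-108 + 3\right) = 1212750 - 105 = 1212645$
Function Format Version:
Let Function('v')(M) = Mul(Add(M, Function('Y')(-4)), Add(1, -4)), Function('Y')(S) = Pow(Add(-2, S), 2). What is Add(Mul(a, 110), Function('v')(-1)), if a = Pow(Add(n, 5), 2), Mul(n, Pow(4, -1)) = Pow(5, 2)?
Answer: 1212645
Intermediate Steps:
n = 100 (n = Mul(4, Pow(5, 2)) = Mul(4, 25) = 100)
a = 11025 (a = Pow(Add(100, 5), 2) = Pow(105, 2) = 11025)
Function('v')(M) = Add(-108, Mul(-3, M)) (Function('v')(M) = Mul(Add(M, Pow(Add(-2, -4), 2)), Add(1, -4)) = Mul(Add(M, Pow(-6, 2)), -3) = Mul(Add(M, 36), -3) = Mul(Add(36, M), -3) = Add(-108, Mul(-3, M)))
Add(Mul(a, 110), Function('v')(-1)) = Add(Mul(11025, 110), Add(-108, Mul(-3, -1))) = Add(1212750, Add(-108, 3)) = Add(1212750, -105) = 1212645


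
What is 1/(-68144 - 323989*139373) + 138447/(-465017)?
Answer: -1080929948703320/3630637008568479 ≈ -0.29772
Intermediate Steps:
1/(-68144 - 323989*139373) + 138447/(-465017) = (1/139373)/(-392133) + 138447*(-1/465017) = -1/392133*1/139373 - 138447/465017 = -1/54652752609 - 138447/465017 = -1080929948703320/3630637008568479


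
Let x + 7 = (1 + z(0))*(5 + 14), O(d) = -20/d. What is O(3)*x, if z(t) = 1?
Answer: -620/3 ≈ -206.67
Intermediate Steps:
x = 31 (x = -7 + (1 + 1)*(5 + 14) = -7 + 2*19 = -7 + 38 = 31)
O(3)*x = -20/3*31 = -620/3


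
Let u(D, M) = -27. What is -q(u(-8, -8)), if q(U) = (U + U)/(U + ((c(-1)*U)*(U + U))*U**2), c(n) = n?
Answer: -2/39367 ≈ -5.0804e-5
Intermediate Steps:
q(U) = 2*U/(U - 2*U**4) (q(U) = (U + U)/(U + ((-U)*(U + U))*U**2) = (2*U)/(U + ((-U)*(2*U))*U**2) = (2*U)/(U + (-2*U**2)*U**2) = (2*U)/(U - 2*U**4) = 2*U/(U - 2*U**4))
-q(u(-8, -8)) = -2/(1 - 2*(-27)**3) = -2/(1 - 2*(-19683)) = -2/(1 + 39366) = -2/39367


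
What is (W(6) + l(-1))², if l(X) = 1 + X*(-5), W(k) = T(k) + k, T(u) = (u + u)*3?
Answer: 2304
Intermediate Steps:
T(u) = 6*u (T(u) = (2*u)*3 = 6*u)
W(k) = 7*k (W(k) = 6*k + k = 7*k)
l(X) = 1 - 5*X
(W(6) + l(-1))² = (7*6 + (1 - 5*(-1)))² = (42 + (1 + 5))² = (42 + 6)² = 48² = 2304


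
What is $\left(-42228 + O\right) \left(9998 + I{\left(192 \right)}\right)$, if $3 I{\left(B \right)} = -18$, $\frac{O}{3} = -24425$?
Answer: $-1154105976$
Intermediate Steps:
$O = -73275$ ($O = 3 \left(-24425\right) = -73275$)
$I{\left(B \right)} = -6$ ($I{\left(B \right)} = \frac{1}{3} \left(-18\right) = -6$)
$\left(-42228 + O\right) \left(9998 + I{\left(192 \right)}\right) = \left(-42228 - 73275\right) \left(9998 - 6\right) = \left(-115503\right) 9992 = -1154105976$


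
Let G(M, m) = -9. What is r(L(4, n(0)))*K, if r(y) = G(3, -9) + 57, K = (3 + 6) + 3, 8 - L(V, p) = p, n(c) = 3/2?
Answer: 576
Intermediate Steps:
n(c) = 3/2 (n(c) = 3*(½) = 3/2)
L(V, p) = 8 - p
K = 12 (K = 9 + 3 = 12)
r(y) = 48 (r(y) = -9 + 57 = 48)
r(L(4, n(0)))*K = 48*12 = 576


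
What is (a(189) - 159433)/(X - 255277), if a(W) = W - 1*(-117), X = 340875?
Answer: -159127/85598 ≈ -1.8590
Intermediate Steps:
a(W) = 117 + W (a(W) = W + 117 = 117 + W)
(a(189) - 159433)/(X - 255277) = ((117 + 189) - 159433)/(340875 - 255277) = (306 - 159433)/85598 = -159127*1/85598 = -159127/85598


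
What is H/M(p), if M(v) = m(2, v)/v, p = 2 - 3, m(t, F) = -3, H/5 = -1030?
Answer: -5150/3 ≈ -1716.7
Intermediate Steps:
H = -5150 (H = 5*(-1030) = -5150)
p = -1
M(v) = -3/v
H/M(p) = -5150/(-3/(-1)) = -5150/(-3*(-1)) = -5150/3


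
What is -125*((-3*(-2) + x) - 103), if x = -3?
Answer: 12500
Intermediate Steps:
-125*((-3*(-2) + x) - 103) = -125*((-3*(-2) - 3) - 103) = -125*((6 - 3) - 103) = -125*(3 - 103) = -125*(-100) = 12500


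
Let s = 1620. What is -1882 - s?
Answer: -3502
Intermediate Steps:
-1882 - s = -1882 - 1*1620 = -1882 - 1620 = -3502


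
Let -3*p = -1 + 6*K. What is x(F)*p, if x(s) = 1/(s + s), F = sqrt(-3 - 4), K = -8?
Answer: -7*I*sqrt(7)/6 ≈ -3.0867*I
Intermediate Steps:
p = 49/3 (p = -(-1 + 6*(-8))/3 = -(-1 - 48)/3 = -1/3*(-49) = 49/3 ≈ 16.333)
F = I*sqrt(7) (F = sqrt(-7) = I*sqrt(7) ≈ 2.6458*I)
x(s) = 1/(2*s)
x(F)*p = (1/(2*((I*sqrt(7)))))*(49/3) = ((-I*sqrt(7)/7)/2)*(49/3) = -I*sqrt(7)/14*(49/3) = -7*I*sqrt(7)/6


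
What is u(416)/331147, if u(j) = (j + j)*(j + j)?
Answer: 692224/331147 ≈ 2.0904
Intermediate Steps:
u(j) = 4*j² (u(j) = (2*j)*(2*j) = 4*j²)
u(416)/331147 = (4*416²)/331147 = (4*173056)*(1/331147) = 692224*(1/331147) = 692224/331147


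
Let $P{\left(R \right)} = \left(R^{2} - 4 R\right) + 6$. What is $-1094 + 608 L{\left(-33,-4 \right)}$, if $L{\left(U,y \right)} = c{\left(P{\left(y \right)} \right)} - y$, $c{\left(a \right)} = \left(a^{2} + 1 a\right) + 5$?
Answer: $905434$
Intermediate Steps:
$P{\left(R \right)} = 6 + R^{2} - 4 R$
$c{\left(a \right)} = 5 + a + a^{2}$ ($c{\left(a \right)} = \left(a^{2} + a\right) + 5 = \left(a + a^{2}\right) + 5 = 5 + a + a^{2}$)
$L{\left(U,y \right)} = 11 + y^{2} + \left(6 + y^{2} - 4 y\right)^{2} - 5 y$ ($L{\left(U,y \right)} = \left(5 + \left(6 + y^{2} - 4 y\right) + \left(6 + y^{2} - 4 y\right)^{2}\right) - y = \left(11 + y^{2} + \left(6 + y^{2} - 4 y\right)^{2} - 4 y\right) - y = 11 + y^{2} + \left(6 + y^{2} - 4 y\right)^{2} - 5 y$)
$-1094 + 608 L{\left(-33,-4 \right)} = -1094 + 608 \left(11 + \left(-4\right)^{2} + \left(6 + \left(-4\right)^{2} - -16\right)^{2} - -20\right) = -1094 + 608 \left(11 + 16 + \left(6 + 16 + 16\right)^{2} + 20\right) = -1094 + 608 \left(11 + 16 + 38^{2} + 20\right) = -1094 + 608 \left(11 + 16 + 1444 + 20\right) = -1094 + 608 \cdot 1491 = -1094 + 906528 = 905434$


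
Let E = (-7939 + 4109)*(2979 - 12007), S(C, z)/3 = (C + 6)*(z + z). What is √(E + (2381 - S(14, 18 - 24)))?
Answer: √34580341 ≈ 5880.5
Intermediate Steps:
S(C, z) = 6*z*(6 + C) (S(C, z) = 3*((C + 6)*(z + z)) = 3*((6 + C)*(2*z)) = 3*(2*z*(6 + C)) = 6*z*(6 + C))
E = 34577240 (E = -3830*(-9028) = 34577240)
√(E + (2381 - S(14, 18 - 24))) = √(34577240 + (2381 - 6*(18 - 24)*(6 + 14))) = √(34577240 + (2381 - 6*(-6)*20)) = √(34577240 + (2381 - 1*(-720))) = √(34577240 + (2381 + 720)) = √(34577240 + 3101) = √34580341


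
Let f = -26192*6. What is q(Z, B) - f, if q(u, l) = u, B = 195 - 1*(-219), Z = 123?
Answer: 157275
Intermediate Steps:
B = 414 (B = 195 + 219 = 414)
f = -157152
q(Z, B) - f = 123 - 1*(-157152) = 123 + 157152 = 157275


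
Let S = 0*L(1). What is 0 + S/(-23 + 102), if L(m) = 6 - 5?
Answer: 0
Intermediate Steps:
L(m) = 1
S = 0 (S = 0*1 = 0)
0 + S/(-23 + 102) = 0 + 0/(-23 + 102) = 0 + 0/79 = 0 + 0*(1/79) = 0 + 0 = 0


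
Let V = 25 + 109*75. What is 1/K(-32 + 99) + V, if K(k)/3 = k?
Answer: 1648201/201 ≈ 8200.0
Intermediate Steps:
K(k) = 3*k
V = 8200 (V = 25 + 8175 = 8200)
1/K(-32 + 99) + V = 1/(3*(-32 + 99)) + 8200 = 1/(3*67) + 8200 = 1/201 + 8200 = 1648201/201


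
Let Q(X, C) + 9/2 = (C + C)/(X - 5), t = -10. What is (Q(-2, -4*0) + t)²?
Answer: 841/4 ≈ 210.25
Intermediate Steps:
Q(X, C) = -9/2 + 2*C/(-5 + X) (Q(X, C) = -9/2 + (C + C)/(X - 5) = -9/2 + (2*C)/(-5 + X) = -9/2 + 2*C/(-5 + X))
(Q(-2, -4*0) + t)² = ((45 - 9*(-2) + 4*(-4*0))/(2*(-5 - 2)) - 10)² = ((½)*(45 + 18 + 4*0)/(-7) - 10)² = ((½)*(-⅐)*(45 + 18 + 0) - 10)² = ((½)*(-⅐)*63 - 10)² = (-9/2 - 10)² = (-29/2)² = 841/4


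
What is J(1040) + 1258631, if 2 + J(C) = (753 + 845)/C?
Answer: 654487879/520 ≈ 1.2586e+6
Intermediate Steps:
J(C) = -2 + 1598/C (J(C) = -2 + (753 + 845)/C = -2 + 1598/C)
J(1040) + 1258631 = (-2 + 1598/1040) + 1258631 = (-2 + 1598*(1/1040)) + 1258631 = (-2 + 799/520) + 1258631 = -241/520 + 1258631 = 654487879/520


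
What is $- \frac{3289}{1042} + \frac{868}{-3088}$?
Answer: $- \frac{1382611}{402212} \approx -3.4375$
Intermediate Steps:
$- \frac{3289}{1042} + \frac{868}{-3088} = \left(-3289\right) \frac{1}{1042} + 868 \left(- \frac{1}{3088}\right) = - \frac{3289}{1042} - \frac{217}{772} = - \frac{1382611}{402212}$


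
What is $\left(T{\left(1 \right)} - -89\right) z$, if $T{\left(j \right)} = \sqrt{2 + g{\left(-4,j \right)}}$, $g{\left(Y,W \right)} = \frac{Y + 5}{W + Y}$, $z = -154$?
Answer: $-13706 - \frac{154 \sqrt{15}}{3} \approx -13905.0$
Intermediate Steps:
$g{\left(Y,W \right)} = \frac{5 + Y}{W + Y}$
$T{\left(j \right)} = \sqrt{2 + \frac{1}{-4 + j}}$ ($T{\left(j \right)} = \sqrt{2 + \frac{5 - 4}{j - 4}} = \sqrt{2 + \frac{1}{-4 + j} 1} = \sqrt{2 + \frac{1}{-4 + j}}$)
$\left(T{\left(1 \right)} - -89\right) z = \left(\sqrt{\frac{-7 + 2 \cdot 1}{-4 + 1}} - -89\right) \left(-154\right) = \left(\sqrt{\frac{-7 + 2}{-3}} + 89\right) \left(-154\right) = \left(\sqrt{\left(- \frac{1}{3}\right) \left(-5\right)} + 89\right) \left(-154\right) = \left(\sqrt{\frac{5}{3}} + 89\right) \left(-154\right) = \left(\frac{\sqrt{15}}{3} + 89\right) \left(-154\right) = \left(89 + \frac{\sqrt{15}}{3}\right) \left(-154\right) = -13706 - \frac{154 \sqrt{15}}{3}$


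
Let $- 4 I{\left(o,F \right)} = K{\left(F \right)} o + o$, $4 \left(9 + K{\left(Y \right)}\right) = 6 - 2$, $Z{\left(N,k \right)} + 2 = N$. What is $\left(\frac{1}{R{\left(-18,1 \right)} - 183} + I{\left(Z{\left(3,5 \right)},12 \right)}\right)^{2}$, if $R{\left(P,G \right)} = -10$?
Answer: $\frac{1814409}{595984} \approx 3.0444$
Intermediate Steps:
$Z{\left(N,k \right)} = -2 + N$
$K{\left(Y \right)} = -8$ ($K{\left(Y \right)} = -9 + \frac{6 - 2}{4} = -9 + \frac{1}{4} \cdot 4 = -9 + 1 = -8$)
$I{\left(o,F \right)} = \frac{7 o}{4}$ ($I{\left(o,F \right)} = - \frac{- 8 o + o}{4} = - \frac{\left(-7\right) o}{4} = \frac{7 o}{4}$)
$\left(\frac{1}{R{\left(-18,1 \right)} - 183} + I{\left(Z{\left(3,5 \right)},12 \right)}\right)^{2} = \left(\frac{1}{-10 - 183} + \frac{7 \left(-2 + 3\right)}{4}\right)^{2} = \left(\frac{1}{-193} + \frac{7}{4} \cdot 1\right)^{2} = \left(- \frac{1}{193} + \frac{7}{4}\right)^{2} = \left(\frac{1347}{772}\right)^{2} = \frac{1814409}{595984}$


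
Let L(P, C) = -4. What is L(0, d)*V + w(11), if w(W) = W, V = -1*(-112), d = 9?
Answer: -437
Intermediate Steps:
V = 112
L(0, d)*V + w(11) = -4*112 + 11 = -448 + 11 = -437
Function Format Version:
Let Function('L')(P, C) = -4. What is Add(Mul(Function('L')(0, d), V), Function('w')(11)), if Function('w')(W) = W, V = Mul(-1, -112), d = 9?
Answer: -437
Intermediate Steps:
V = 112
Add(Mul(Function('L')(0, d), V), Function('w')(11)) = Add(Mul(-4, 112), 11) = Add(-448, 11) = -437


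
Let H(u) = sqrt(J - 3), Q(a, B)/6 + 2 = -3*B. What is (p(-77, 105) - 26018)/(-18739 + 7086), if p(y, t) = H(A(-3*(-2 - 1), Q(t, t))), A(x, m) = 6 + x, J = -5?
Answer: 26018/11653 - 2*I*sqrt(2)/11653 ≈ 2.2327 - 0.00024272*I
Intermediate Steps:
Q(a, B) = -12 - 18*B (Q(a, B) = -12 + 6*(-3*B) = -12 - 18*B)
H(u) = 2*I*sqrt(2) (H(u) = sqrt(-5 - 3) = sqrt(-8) = 2*I*sqrt(2))
p(y, t) = 2*I*sqrt(2)
(p(-77, 105) - 26018)/(-18739 + 7086) = (2*I*sqrt(2) - 26018)/(-18739 + 7086) = (-26018 + 2*I*sqrt(2))/(-11653) = (-26018 + 2*I*sqrt(2))*(-1/11653) = 26018/11653 - 2*I*sqrt(2)/11653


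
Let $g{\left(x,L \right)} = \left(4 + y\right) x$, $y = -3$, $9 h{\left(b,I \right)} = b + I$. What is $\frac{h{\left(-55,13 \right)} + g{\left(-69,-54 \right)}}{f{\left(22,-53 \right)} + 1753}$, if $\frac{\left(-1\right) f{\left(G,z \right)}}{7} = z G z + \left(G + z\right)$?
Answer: $\frac{221}{1291848} \approx 0.00017107$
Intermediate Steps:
$h{\left(b,I \right)} = \frac{I}{9} + \frac{b}{9}$ ($h{\left(b,I \right)} = \frac{b + I}{9} = \frac{I + b}{9} = \frac{I}{9} + \frac{b}{9}$)
$g{\left(x,L \right)} = x$ ($g{\left(x,L \right)} = \left(4 - 3\right) x = 1 x = x$)
$f{\left(G,z \right)} = - 7 G - 7 z - 7 G z^{2}$ ($f{\left(G,z \right)} = - 7 \left(z G z + \left(G + z\right)\right) = - 7 \left(G z z + \left(G + z\right)\right) = - 7 \left(G z^{2} + \left(G + z\right)\right) = - 7 \left(G + z + G z^{2}\right) = - 7 G - 7 z - 7 G z^{2}$)
$\frac{h{\left(-55,13 \right)} + g{\left(-69,-54 \right)}}{f{\left(22,-53 \right)} + 1753} = \frac{\left(\frac{1}{9} \cdot 13 + \frac{1}{9} \left(-55\right)\right) - 69}{\left(\left(-7\right) 22 - -371 - 154 \left(-53\right)^{2}\right) + 1753} = \frac{\left(\frac{13}{9} - \frac{55}{9}\right) - 69}{\left(-154 + 371 - 154 \cdot 2809\right) + 1753} = \frac{- \frac{14}{3} - 69}{\left(-154 + 371 - 432586\right) + 1753} = - \frac{221}{3 \left(-432369 + 1753\right)} = - \frac{221}{3 \left(-430616\right)} = \left(- \frac{221}{3}\right) \left(- \frac{1}{430616}\right) = \frac{221}{1291848}$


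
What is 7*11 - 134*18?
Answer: -2335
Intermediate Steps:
7*11 - 134*18 = 77 - 2412 = -2335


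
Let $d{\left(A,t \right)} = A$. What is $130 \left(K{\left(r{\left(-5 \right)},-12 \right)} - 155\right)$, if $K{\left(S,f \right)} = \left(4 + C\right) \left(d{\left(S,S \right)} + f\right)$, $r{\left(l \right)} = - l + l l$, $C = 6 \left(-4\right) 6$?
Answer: $-347750$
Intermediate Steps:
$C = -144$ ($C = \left(-24\right) 6 = -144$)
$r{\left(l \right)} = l^{2} - l$ ($r{\left(l \right)} = - l + l^{2} = l^{2} - l$)
$K{\left(S,f \right)} = - 140 S - 140 f$ ($K{\left(S,f \right)} = \left(4 - 144\right) \left(S + f\right) = - 140 \left(S + f\right) = - 140 S - 140 f$)
$130 \left(K{\left(r{\left(-5 \right)},-12 \right)} - 155\right) = 130 \left(\left(- 140 \left(- 5 \left(-1 - 5\right)\right) - -1680\right) - 155\right) = 130 \left(\left(- 140 \left(\left(-5\right) \left(-6\right)\right) + 1680\right) - 155\right) = 130 \left(\left(\left(-140\right) 30 + 1680\right) - 155\right) = 130 \left(\left(-4200 + 1680\right) - 155\right) = 130 \left(-2520 - 155\right) = 130 \left(-2675\right) = -347750$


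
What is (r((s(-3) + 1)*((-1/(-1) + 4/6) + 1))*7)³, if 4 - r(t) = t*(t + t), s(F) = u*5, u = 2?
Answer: -1265459406714944/729 ≈ -1.7359e+12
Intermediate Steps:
s(F) = 10 (s(F) = 2*5 = 10)
r(t) = 4 - 2*t² (r(t) = 4 - t*(t + t) = 4 - t*2*t = 4 - 2*t²)
(r((s(-3) + 1)*((-1/(-1) + 4/6) + 1))*7)³ = ((4 - 2*(10 + 1)²*((-1/(-1) + 4/6) + 1)²)*7)³ = ((4 - 2*121*((-1*(-1) + 4*(⅙)) + 1)²)*7)³ = ((4 - 2*121*((1 + ⅔) + 1)²)*7)³ = ((4 - 2*121*(5/3 + 1)²)*7)³ = ((4 - 2*(11*(8/3))²)*7)³ = ((4 - 2*(88/3)²)*7)³ = ((4 - 2*7744/9)*7)³ = ((4 - 15488/9)*7)³ = (-15452/9*7)³ = (-108164/9)³ = -1265459406714944/729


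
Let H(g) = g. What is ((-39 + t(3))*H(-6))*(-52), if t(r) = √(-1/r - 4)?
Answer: -12168 + 104*I*√39 ≈ -12168.0 + 649.48*I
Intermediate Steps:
t(r) = √(-4 - 1/r)
((-39 + t(3))*H(-6))*(-52) = ((-39 + √(-4 - 1/3))*(-6))*(-52) = ((-39 + √(-4 - 1*⅓))*(-6))*(-52) = ((-39 + √(-4 - ⅓))*(-6))*(-52) = ((-39 + √(-13/3))*(-6))*(-52) = ((-39 + I*√39/3)*(-6))*(-52) = (234 - 2*I*√39)*(-52) = -12168 + 104*I*√39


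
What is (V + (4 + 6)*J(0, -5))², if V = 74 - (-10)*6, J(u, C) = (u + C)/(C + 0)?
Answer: 20736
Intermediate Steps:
J(u, C) = (C + u)/C
V = 134 (V = 74 - 1*(-60) = 74 + 60 = 134)
(V + (4 + 6)*J(0, -5))² = (134 + (4 + 6)*((-5 + 0)/(-5)))² = (134 + 10*(-⅕*(-5)))² = (134 + 10*1)² = (134 + 10)² = 144² = 20736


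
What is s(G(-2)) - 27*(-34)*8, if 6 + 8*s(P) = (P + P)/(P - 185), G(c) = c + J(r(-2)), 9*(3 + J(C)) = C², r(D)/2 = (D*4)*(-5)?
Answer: 27553145/3752 ≈ 7343.6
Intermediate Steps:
r(D) = -40*D (r(D) = 2*((D*4)*(-5)) = 2*((4*D)*(-5)) = 2*(-20*D) = -40*D)
J(C) = -3 + C²/9
G(c) = 6373/9 + c (G(c) = c + (-3 + (-40*(-2))²/9) = c + (-3 + (⅑)*80²) = c + (-3 + (⅑)*6400) = c + (-3 + 6400/9) = c + 6373/9 = 6373/9 + c)
s(P) = -¾ + P/(4*(-185 + P)) (s(P) = -¾ + ((P + P)/(P - 185))/8 = -¾ + ((2*P)/(-185 + P))/8 = -¾ + (2*P/(-185 + P))/8 = -¾ + P/(4*(-185 + P)))
s(G(-2)) - 27*(-34)*8 = (555 - 2*(6373/9 - 2))/(4*(-185 + (6373/9 - 2))) - 27*(-34)*8 = (555 - 2*6355/9)/(4*(-185 + 6355/9)) + 918*8 = (555 - 12710/9)/(4*(4690/9)) + 7344 = (¼)*(9/4690)*(-7715/9) + 7344 = -1543/3752 + 7344 = 27553145/3752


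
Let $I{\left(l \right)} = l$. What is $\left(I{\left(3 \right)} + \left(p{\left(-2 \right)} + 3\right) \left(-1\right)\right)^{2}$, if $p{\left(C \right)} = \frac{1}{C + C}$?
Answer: $\frac{1}{16} \approx 0.0625$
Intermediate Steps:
$p{\left(C \right)} = \frac{1}{2 C}$
$\left(I{\left(3 \right)} + \left(p{\left(-2 \right)} + 3\right) \left(-1\right)\right)^{2} = \left(3 + \left(\frac{1}{2 \left(-2\right)} + 3\right) \left(-1\right)\right)^{2} = \left(3 + \left(\frac{1}{2} \left(- \frac{1}{2}\right) + 3\right) \left(-1\right)\right)^{2} = \left(3 + \left(- \frac{1}{4} + 3\right) \left(-1\right)\right)^{2} = \left(3 + \frac{11}{4} \left(-1\right)\right)^{2} = \left(3 - \frac{11}{4}\right)^{2} = \left(\frac{1}{4}\right)^{2} = \frac{1}{16}$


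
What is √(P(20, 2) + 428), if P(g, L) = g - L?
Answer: √446 ≈ 21.119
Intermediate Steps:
√(P(20, 2) + 428) = √((20 - 1*2) + 428) = √((20 - 2) + 428) = √(18 + 428) = √446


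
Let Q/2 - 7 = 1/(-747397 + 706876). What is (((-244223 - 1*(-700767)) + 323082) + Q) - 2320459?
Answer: -62435526701/40521 ≈ -1.5408e+6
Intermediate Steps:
Q = 567292/40521 (Q = 14 + 2/(-747397 + 706876) = 14 + 2/(-40521) = 14 + 2*(-1/40521) = 14 - 2/40521 = 567292/40521 ≈ 14.000)
(((-244223 - 1*(-700767)) + 323082) + Q) - 2320459 = (((-244223 - 1*(-700767)) + 323082) + 567292/40521) - 2320459 = (((-244223 + 700767) + 323082) + 567292/40521) - 2320459 = ((456544 + 323082) + 567292/40521) - 2320459 = (779626 + 567292/40521) - 2320459 = 31591792438/40521 - 2320459 = -62435526701/40521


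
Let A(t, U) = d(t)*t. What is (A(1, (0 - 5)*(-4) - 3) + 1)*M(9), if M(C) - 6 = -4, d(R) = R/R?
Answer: 4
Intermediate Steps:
d(R) = 1
A(t, U) = t (A(t, U) = 1*t = t)
M(C) = 2 (M(C) = 6 - 4 = 2)
(A(1, (0 - 5)*(-4) - 3) + 1)*M(9) = (1 + 1)*2 = 2*2 = 4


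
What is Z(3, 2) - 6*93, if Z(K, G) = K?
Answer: -555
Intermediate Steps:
Z(3, 2) - 6*93 = 3 - 6*93 = 3 - 1*558 = 3 - 558 = -555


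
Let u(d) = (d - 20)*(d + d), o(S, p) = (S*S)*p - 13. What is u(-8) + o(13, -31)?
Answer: -4804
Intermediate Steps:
o(S, p) = -13 + p*S² (o(S, p) = S²*p - 13 = p*S² - 13 = -13 + p*S²)
u(d) = 2*d*(-20 + d) (u(d) = (-20 + d)*(2*d) = 2*d*(-20 + d))
u(-8) + o(13, -31) = 2*(-8)*(-20 - 8) + (-13 - 31*13²) = 2*(-8)*(-28) + (-13 - 31*169) = 448 + (-13 - 5239) = 448 - 5252 = -4804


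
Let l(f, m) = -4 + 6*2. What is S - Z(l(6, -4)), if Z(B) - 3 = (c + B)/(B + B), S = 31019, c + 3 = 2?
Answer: 496249/16 ≈ 31016.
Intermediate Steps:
c = -1 (c = -3 + 2 = -1)
l(f, m) = 8 (l(f, m) = -4 + 12 = 8)
Z(B) = 3 + (-1 + B)/(2*B) (Z(B) = 3 + (-1 + B)/(B + B) = 3 + (-1 + B)/((2*B)) = 3 + (-1 + B)*(1/(2*B)) = 3 + (-1 + B)/(2*B))
S - Z(l(6, -4)) = 31019 - (-1 + 7*8)/(2*8) = 31019 - (-1 + 56)/(2*8) = 31019 - 55/(2*8) = 31019 - 1*55/16 = 31019 - 55/16 = 496249/16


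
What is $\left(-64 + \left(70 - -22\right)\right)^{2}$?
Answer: $784$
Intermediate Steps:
$\left(-64 + \left(70 - -22\right)\right)^{2} = \left(-64 + \left(70 + 22\right)\right)^{2} = \left(-64 + 92\right)^{2} = 28^{2} = 784$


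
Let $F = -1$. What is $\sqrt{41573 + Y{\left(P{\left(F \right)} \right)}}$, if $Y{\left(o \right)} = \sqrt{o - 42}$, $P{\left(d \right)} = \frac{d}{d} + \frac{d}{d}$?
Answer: $\sqrt{41573 + 2 i \sqrt{10}} \approx 203.89 + 0.016 i$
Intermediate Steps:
$P{\left(d \right)} = 2$ ($P{\left(d \right)} = 1 + 1 = 2$)
$Y{\left(o \right)} = \sqrt{-42 + o}$
$\sqrt{41573 + Y{\left(P{\left(F \right)} \right)}} = \sqrt{41573 + \sqrt{-42 + 2}} = \sqrt{41573 + \sqrt{-40}} = \sqrt{41573 + 2 i \sqrt{10}}$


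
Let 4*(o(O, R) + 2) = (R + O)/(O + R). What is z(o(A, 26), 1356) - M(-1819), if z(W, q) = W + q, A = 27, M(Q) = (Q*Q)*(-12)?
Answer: 158825945/4 ≈ 3.9706e+7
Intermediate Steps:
M(Q) = -12*Q² (M(Q) = Q²*(-12) = -12*Q²)
o(O, R) = -7/4 (o(O, R) = -2 + ((R + O)/(O + R))/4 = -2 + ((O + R)/(O + R))/4 = -2 + (¼)*1 = -2 + ¼ = -7/4)
z(o(A, 26), 1356) - M(-1819) = (-7/4 + 1356) - (-12)*(-1819)² = 5417/4 - (-12)*3308761 = 5417/4 - 1*(-39705132) = 5417/4 + 39705132 = 158825945/4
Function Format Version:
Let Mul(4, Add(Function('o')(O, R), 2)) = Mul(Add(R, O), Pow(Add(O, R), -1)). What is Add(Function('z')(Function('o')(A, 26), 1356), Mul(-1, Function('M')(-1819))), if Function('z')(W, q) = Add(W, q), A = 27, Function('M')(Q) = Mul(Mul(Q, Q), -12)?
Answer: Rational(158825945, 4) ≈ 3.9706e+7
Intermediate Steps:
Function('M')(Q) = Mul(-12, Pow(Q, 2)) (Function('M')(Q) = Mul(Pow(Q, 2), -12) = Mul(-12, Pow(Q, 2)))
Function('o')(O, R) = Rational(-7, 4) (Function('o')(O, R) = Add(-2, Mul(Rational(1, 4), Mul(Add(R, O), Pow(Add(O, R), -1)))) = Add(-2, Mul(Rational(1, 4), Mul(Add(O, R), Pow(Add(O, R), -1)))) = Add(-2, Mul(Rational(1, 4), 1)) = Add(-2, Rational(1, 4)) = Rational(-7, 4))
Add(Function('z')(Function('o')(A, 26), 1356), Mul(-1, Function('M')(-1819))) = Add(Add(Rational(-7, 4), 1356), Mul(-1, Mul(-12, Pow(-1819, 2)))) = Add(Rational(5417, 4), Mul(-1, Mul(-12, 3308761))) = Add(Rational(5417, 4), Mul(-1, -39705132)) = Add(Rational(5417, 4), 39705132) = Rational(158825945, 4)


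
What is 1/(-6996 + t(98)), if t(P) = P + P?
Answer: -1/6800 ≈ -0.00014706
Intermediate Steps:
t(P) = 2*P
1/(-6996 + t(98)) = 1/(-6996 + 2*98) = 1/(-6996 + 196) = 1/(-6800) = -1/6800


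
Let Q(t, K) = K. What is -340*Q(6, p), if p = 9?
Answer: -3060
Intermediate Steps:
-340*Q(6, p) = -340*9 = -3060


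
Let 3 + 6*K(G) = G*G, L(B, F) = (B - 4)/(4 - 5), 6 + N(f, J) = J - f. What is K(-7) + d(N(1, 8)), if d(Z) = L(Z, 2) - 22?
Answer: -34/3 ≈ -11.333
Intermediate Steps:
N(f, J) = -6 + J - f (N(f, J) = -6 + (J - f) = -6 + J - f)
L(B, F) = 4 - B (L(B, F) = (-4 + B)/(-1) = (-4 + B)*(-1) = 4 - B)
K(G) = -½ + G²/6 (K(G) = -½ + (G*G)/6 = -½ + G²/6)
d(Z) = -18 - Z (d(Z) = (4 - Z) - 22 = -18 - Z)
K(-7) + d(N(1, 8)) = (-½ + (⅙)*(-7)²) + (-18 - (-6 + 8 - 1*1)) = (-½ + (⅙)*49) + (-18 - (-6 + 8 - 1)) = (-½ + 49/6) + (-18 - 1*1) = 23/3 + (-18 - 1) = 23/3 - 19 = -34/3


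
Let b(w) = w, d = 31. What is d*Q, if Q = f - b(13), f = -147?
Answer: -4960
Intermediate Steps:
Q = -160 (Q = -147 - 1*13 = -147 - 13 = -160)
d*Q = 31*(-160) = -4960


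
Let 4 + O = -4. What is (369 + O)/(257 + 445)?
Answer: 361/702 ≈ 0.51425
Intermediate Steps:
O = -8 (O = -4 - 4 = -8)
(369 + O)/(257 + 445) = (369 - 8)/(257 + 445) = 361/702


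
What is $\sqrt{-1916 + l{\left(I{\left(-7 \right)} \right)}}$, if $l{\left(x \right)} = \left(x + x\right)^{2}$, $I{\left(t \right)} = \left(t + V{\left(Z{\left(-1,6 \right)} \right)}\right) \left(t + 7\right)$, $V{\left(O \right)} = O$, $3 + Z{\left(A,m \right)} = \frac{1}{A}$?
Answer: $2 i \sqrt{479} \approx 43.772 i$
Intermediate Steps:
$Z{\left(A,m \right)} = -3 + \frac{1}{A}$
$I{\left(t \right)} = \left(-4 + t\right) \left(7 + t\right)$ ($I{\left(t \right)} = \left(t - \left(3 - \frac{1}{-1}\right)\right) \left(t + 7\right) = \left(t - 4\right) \left(7 + t\right) = \left(-4 + t\right) \left(7 + t\right)$)
$l{\left(x \right)} = 4 x^{2}$ ($l{\left(x \right)} = \left(2 x\right)^{2} = 4 x^{2}$)
$\sqrt{-1916 + l{\left(I{\left(-7 \right)} \right)}} = \sqrt{-1916 + 4 \left(-28 + \left(-7\right)^{2} + 3 \left(-7\right)\right)^{2}} = \sqrt{-1916 + 4 \left(-28 + 49 - 21\right)^{2}} = \sqrt{-1916 + 4 \cdot 0^{2}} = \sqrt{-1916 + 4 \cdot 0} = \sqrt{-1916 + 0} = \sqrt{-1916} = 2 i \sqrt{479}$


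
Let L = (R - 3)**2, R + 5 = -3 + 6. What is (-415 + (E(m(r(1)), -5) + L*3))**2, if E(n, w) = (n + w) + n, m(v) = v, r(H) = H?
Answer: 117649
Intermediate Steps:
R = -2 (R = -5 + (-3 + 6) = -5 + 3 = -2)
L = 25 (L = (-2 - 3)**2 = (-5)**2 = 25)
E(n, w) = w + 2*n
(-415 + (E(m(r(1)), -5) + L*3))**2 = (-415 + ((-5 + 2*1) + 25*3))**2 = (-415 + ((-5 + 2) + 75))**2 = (-415 + (-3 + 75))**2 = (-415 + 72)**2 = (-343)**2 = 117649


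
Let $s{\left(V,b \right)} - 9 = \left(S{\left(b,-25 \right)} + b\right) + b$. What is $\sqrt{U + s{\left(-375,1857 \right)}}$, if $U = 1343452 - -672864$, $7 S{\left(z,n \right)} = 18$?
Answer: $\frac{\sqrt{98982037}}{7} \approx 1421.3$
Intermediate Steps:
$S{\left(z,n \right)} = \frac{18}{7}$ ($S{\left(z,n \right)} = \frac{1}{7} \cdot 18 = \frac{18}{7}$)
$s{\left(V,b \right)} = \frac{81}{7} + 2 b$ ($s{\left(V,b \right)} = 9 + \left(\left(\frac{18}{7} + b\right) + b\right) = 9 + \left(\frac{18}{7} + 2 b\right) = \frac{81}{7} + 2 b$)
$U = 2016316$ ($U = 1343452 + 672864 = 2016316$)
$\sqrt{U + s{\left(-375,1857 \right)}} = \sqrt{2016316 + \left(\frac{81}{7} + 2 \cdot 1857\right)} = \sqrt{2016316 + \left(\frac{81}{7} + 3714\right)} = \sqrt{2016316 + \frac{26079}{7}} = \sqrt{\frac{14140291}{7}} = \frac{\sqrt{98982037}}{7}$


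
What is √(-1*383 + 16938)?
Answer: √16555 ≈ 128.67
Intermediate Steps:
√(-1*383 + 16938) = √(-383 + 16938) = √16555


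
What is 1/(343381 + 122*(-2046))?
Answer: 1/93769 ≈ 1.0665e-5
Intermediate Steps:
1/(343381 + 122*(-2046)) = 1/(343381 - 249612) = 1/93769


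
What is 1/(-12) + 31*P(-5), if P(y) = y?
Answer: -1861/12 ≈ -155.08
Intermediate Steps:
1/(-12) + 31*P(-5) = 1/(-12) + 31*(-5) = -1/12 - 155 = -1861/12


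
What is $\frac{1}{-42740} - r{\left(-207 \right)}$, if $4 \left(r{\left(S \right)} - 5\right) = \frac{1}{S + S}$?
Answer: $- \frac{88461529}{17694360} \approx -4.9994$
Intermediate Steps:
$r{\left(S \right)} = 5 + \frac{1}{8 S}$ ($r{\left(S \right)} = 5 + \frac{1}{4 \left(S + S\right)} = 5 + \frac{1}{4 \cdot 2 S} = 5 + \frac{\frac{1}{2} \frac{1}{S}}{4} = 5 + \frac{1}{8 S}$)
$\frac{1}{-42740} - r{\left(-207 \right)} = \frac{1}{-42740} - \left(5 + \frac{1}{8 \left(-207\right)}\right) = - \frac{1}{42740} - \left(5 + \frac{1}{8} \left(- \frac{1}{207}\right)\right) = - \frac{1}{42740} - \left(5 - \frac{1}{1656}\right) = - \frac{1}{42740} - \frac{8279}{1656} = - \frac{88461529}{17694360}$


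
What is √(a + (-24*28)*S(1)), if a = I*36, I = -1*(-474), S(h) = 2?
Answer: 2*√3930 ≈ 125.38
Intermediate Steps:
I = 474
a = 17064 (a = 474*36 = 17064)
√(a + (-24*28)*S(1)) = √(17064 - 24*28*2) = √(17064 - 672*2) = √(17064 - 1344) = √15720 = 2*√3930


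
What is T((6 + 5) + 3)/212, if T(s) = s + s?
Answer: 7/53 ≈ 0.13208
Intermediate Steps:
T(s) = 2*s
T((6 + 5) + 3)/212 = (2*((6 + 5) + 3))/212 = (2*(11 + 3))*(1/212) = (2*14)*(1/212) = 28*(1/212) = 7/53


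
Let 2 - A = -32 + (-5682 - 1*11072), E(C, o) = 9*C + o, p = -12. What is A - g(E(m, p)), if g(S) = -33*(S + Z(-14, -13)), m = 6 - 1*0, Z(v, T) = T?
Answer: 17745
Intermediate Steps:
m = 6 (m = 6 + 0 = 6)
E(C, o) = o + 9*C
A = 16788 (A = 2 - (-32 + (-5682 - 1*11072)) = 2 - (-32 + (-5682 - 11072)) = 2 - (-32 - 16754) = 2 - 1*(-16786) = 2 + 16786 = 16788)
g(S) = 429 - 33*S (g(S) = -33*(S - 13) = -33*(-13 + S) = 429 - 33*S)
A - g(E(m, p)) = 16788 - (429 - 33*(-12 + 9*6)) = 16788 - (429 - 33*(-12 + 54)) = 16788 - (429 - 33*42) = 16788 - (429 - 1386) = 16788 - 1*(-957) = 16788 + 957 = 17745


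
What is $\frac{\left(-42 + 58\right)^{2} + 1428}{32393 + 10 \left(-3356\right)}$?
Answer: $- \frac{1684}{1167} \approx -1.443$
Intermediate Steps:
$\frac{\left(-42 + 58\right)^{2} + 1428}{32393 + 10 \left(-3356\right)} = \frac{16^{2} + 1428}{32393 - 33560} = \frac{256 + 1428}{-1167} = 1684 \left(- \frac{1}{1167}\right) = - \frac{1684}{1167}$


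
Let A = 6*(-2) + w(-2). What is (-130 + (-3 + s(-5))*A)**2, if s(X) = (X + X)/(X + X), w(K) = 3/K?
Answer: 10609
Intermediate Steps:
s(X) = 1 (s(X) = (2*X)/((2*X)) = (2*X)*(1/(2*X)) = 1)
A = -27/2 (A = 6*(-2) + 3/(-2) = -12 + 3*(-1/2) = -12 - 3/2 = -27/2 ≈ -13.500)
(-130 + (-3 + s(-5))*A)**2 = (-130 + (-3 + 1)*(-27/2))**2 = (-130 - 2*(-27/2))**2 = (-130 + 27)**2 = (-103)**2 = 10609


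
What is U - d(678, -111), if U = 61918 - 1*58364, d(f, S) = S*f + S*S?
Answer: 66491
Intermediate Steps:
d(f, S) = S**2 + S*f (d(f, S) = S*f + S**2 = S**2 + S*f)
U = 3554 (U = 61918 - 58364 = 3554)
U - d(678, -111) = 3554 - (-111)*(-111 + 678) = 3554 - (-111)*567 = 3554 - 1*(-62937) = 3554 + 62937 = 66491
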